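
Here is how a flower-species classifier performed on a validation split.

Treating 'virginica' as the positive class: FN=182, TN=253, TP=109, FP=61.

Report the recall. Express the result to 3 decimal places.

0.375

Recall = TP/(TP+FN) = 109/(109+182) = 109/291 = 0.375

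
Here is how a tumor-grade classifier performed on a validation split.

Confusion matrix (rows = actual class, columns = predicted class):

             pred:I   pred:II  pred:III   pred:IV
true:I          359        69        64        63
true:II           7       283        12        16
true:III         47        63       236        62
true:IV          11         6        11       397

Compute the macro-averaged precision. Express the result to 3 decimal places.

0.747

Per-class precision (TP/(TP+FP)):
  I: TP=359, FP=7+47+11=65 → 359/424 = 0.8467
  II: TP=283, FP=69+63+6=138 → 283/421 = 0.6722
  III: TP=236, FP=64+12+11=87 → 236/323 = 0.7307
  IV: TP=397, FP=63+16+62=141 → 397/538 = 0.7379
Macro-precision = mean = (0.8467 + 0.6722 + 0.7307 + 0.7379) / 4 = 0.747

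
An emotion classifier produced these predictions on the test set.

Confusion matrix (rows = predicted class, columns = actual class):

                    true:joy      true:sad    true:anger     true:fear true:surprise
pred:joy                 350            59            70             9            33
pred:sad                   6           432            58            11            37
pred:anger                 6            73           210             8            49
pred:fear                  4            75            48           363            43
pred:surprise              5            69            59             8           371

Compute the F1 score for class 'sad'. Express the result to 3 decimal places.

Take TP from the diagonal, FP from the rest of the 'sad' prediction marginal, FN from the rest of the 'sad' actual marginal.
F1 score = 2·TP/(2·TP+FP+FN).
sad: TP=432, FP=6+58+11+37=112, FN=59+73+75+69=276 → 864/1252 = 0.6901

0.690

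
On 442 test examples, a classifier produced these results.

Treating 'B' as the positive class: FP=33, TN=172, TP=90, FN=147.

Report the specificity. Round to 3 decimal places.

0.839

Specificity = TN/(TN+FP) = 172/(172+33) = 0.839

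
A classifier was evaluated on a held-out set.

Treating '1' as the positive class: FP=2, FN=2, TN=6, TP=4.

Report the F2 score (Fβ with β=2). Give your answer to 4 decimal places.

Fβ = (1+β²)·TP / ((1+β²)·TP + β²·FN + FP), with β²=4
= 5·4 / (5·4 + 4·2 + 2) = 0.6667

0.6667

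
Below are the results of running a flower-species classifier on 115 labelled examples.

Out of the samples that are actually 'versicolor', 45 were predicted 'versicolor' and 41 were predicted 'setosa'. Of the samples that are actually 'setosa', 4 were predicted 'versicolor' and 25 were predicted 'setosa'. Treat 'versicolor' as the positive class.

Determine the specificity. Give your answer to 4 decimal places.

0.8621

Specificity = TN/(TN+FP) = 25/(25+4) = 0.8621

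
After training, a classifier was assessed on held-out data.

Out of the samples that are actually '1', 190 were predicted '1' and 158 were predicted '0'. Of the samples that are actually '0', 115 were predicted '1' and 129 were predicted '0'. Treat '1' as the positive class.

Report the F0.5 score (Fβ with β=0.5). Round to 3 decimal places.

Fβ = (1+β²)·TP / ((1+β²)·TP + β²·FN + FP), with β²=1/4
= 1.25·190 / (1.25·190 + 0.25·158 + 115) = 0.606

0.606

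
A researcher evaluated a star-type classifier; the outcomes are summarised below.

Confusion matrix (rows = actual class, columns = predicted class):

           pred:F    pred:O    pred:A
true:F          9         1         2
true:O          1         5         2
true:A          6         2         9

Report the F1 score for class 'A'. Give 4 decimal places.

0.6000

F1 score = 2·TP/(2·TP+FP+FN).
A: TP=9, FP=2+2=4, FN=6+2=8 → 18/30 = 0.60000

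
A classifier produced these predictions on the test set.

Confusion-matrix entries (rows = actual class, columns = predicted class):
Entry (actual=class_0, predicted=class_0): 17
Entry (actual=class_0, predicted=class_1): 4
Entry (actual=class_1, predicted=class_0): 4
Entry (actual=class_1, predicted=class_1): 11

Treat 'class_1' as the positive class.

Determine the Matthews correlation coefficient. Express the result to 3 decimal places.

MCC = (TP·TN − FP·FN) / √((TP+FP)(TP+FN)(TN+FP)(TN+FN))
Numerator = 11·17 − 4·4 = 171
Denominator = √(15·15·21·21) = √99225 = 315.0000
MCC = 171 / 315.0000 = 0.543

0.543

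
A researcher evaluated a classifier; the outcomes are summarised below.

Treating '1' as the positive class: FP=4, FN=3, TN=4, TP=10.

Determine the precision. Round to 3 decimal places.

0.714

Precision = TP/(TP+FP) = 10/(10+4) = 10/14 = 0.714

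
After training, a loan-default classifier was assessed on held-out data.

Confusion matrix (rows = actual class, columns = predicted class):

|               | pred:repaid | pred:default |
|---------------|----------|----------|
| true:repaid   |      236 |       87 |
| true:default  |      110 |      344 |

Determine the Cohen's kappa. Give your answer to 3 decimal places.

0.483

Observed agreement pₒ = trace/N = 580/777 = 0.7465
Expected agreement pₑ = Σ (rowᵢ·colᵢ)/N² = (323·346 + 454·431)/777² = 0.5092
κ = (pₒ − pₑ)/(1 − pₑ) = (0.7465 − 0.5092)/(1 − 0.5092) = 0.483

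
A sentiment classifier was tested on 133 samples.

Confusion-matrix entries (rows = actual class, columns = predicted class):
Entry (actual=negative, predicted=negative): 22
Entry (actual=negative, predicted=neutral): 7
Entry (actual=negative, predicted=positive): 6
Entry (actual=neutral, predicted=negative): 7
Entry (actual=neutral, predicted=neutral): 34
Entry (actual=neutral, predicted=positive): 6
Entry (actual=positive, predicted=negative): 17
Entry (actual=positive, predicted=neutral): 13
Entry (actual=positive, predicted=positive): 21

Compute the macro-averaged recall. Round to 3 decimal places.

Per-class recall (TP/(TP+FN)):
  negative: TP=22, FN=7+6=13 → 22/35 = 0.6286
  neutral: TP=34, FN=7+6=13 → 34/47 = 0.7234
  positive: TP=21, FN=17+13=30 → 21/51 = 0.4118
Macro-recall = mean = (0.6286 + 0.7234 + 0.4118) / 3 = 0.588

0.588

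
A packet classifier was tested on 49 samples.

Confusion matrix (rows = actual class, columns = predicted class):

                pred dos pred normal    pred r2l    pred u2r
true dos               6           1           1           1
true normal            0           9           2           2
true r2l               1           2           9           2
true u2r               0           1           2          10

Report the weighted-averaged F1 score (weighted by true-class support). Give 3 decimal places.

0.695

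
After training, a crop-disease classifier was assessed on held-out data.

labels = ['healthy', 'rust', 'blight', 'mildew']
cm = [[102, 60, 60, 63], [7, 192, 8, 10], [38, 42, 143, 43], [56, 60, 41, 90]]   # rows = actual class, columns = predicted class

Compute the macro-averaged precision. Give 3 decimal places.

Per-class precision (TP/(TP+FP)):
  healthy: TP=102, FP=7+38+56=101 → 102/203 = 0.5025
  rust: TP=192, FP=60+42+60=162 → 192/354 = 0.5424
  blight: TP=143, FP=60+8+41=109 → 143/252 = 0.5675
  mildew: TP=90, FP=63+10+43=116 → 90/206 = 0.4369
Macro-precision = mean = (0.5025 + 0.5424 + 0.5675 + 0.4369) / 4 = 0.512

0.512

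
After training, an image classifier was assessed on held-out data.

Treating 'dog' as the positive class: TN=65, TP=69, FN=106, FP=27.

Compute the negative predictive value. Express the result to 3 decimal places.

0.380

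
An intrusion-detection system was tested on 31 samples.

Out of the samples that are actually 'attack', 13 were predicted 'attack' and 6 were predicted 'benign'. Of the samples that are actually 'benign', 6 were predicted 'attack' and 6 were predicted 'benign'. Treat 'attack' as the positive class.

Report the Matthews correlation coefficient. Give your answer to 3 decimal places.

MCC = (TP·TN − FP·FN) / √((TP+FP)(TP+FN)(TN+FP)(TN+FN))
Numerator = 13·6 − 6·6 = 42
Denominator = √(19·19·12·12) = √51984 = 228.0000
MCC = 42 / 228.0000 = 0.184

0.184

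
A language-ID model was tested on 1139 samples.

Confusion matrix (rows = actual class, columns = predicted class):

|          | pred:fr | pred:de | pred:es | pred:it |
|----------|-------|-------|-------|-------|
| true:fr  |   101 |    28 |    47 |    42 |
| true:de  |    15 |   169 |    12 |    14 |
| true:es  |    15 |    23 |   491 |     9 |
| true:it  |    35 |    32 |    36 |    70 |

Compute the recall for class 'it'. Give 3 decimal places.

Treat 'it' as positive and all other classes as negative.
recall = TP/(TP+FN).
it: TP=70, FN=35+32+36=103 → 70/173 = 0.4046

0.405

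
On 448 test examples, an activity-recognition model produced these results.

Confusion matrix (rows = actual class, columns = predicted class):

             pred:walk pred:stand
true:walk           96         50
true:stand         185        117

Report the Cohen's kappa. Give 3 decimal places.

Observed agreement pₒ = trace/N = 213/448 = 0.4754
Expected agreement pₑ = Σ (rowᵢ·colᵢ)/N² = (146·281 + 302·167)/448² = 0.4557
κ = (pₒ − pₑ)/(1 − pₑ) = (0.4754 − 0.4557)/(1 − 0.4557) = 0.036

0.036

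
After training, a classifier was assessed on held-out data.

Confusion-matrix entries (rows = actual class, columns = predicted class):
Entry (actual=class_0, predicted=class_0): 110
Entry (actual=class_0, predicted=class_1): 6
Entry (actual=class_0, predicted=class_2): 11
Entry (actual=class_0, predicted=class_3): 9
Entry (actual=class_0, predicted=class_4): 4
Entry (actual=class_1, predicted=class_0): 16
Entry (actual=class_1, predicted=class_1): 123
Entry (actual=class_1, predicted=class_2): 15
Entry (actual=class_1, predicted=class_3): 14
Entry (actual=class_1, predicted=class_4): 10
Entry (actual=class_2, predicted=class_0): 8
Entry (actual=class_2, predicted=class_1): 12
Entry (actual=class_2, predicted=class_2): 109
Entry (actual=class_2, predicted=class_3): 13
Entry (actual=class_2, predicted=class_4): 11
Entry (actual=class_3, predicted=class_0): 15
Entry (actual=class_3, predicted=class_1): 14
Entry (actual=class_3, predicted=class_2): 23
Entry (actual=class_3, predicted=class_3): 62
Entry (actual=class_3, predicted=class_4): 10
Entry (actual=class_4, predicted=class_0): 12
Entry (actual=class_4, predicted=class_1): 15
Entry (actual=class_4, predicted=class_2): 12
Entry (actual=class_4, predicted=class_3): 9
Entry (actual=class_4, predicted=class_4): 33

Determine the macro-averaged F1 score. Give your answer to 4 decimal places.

Per-class F1 score (2·TP/(2·TP+FP+FN)):
  class_0: TP=110, FP=16+8+15+12=51, FN=6+11+9+4=30 → 220/301 = 0.73090
  class_1: TP=123, FP=6+12+14+15=47, FN=16+15+14+10=55 → 246/348 = 0.70690
  class_2: TP=109, FP=11+15+23+12=61, FN=8+12+13+11=44 → 218/323 = 0.67492
  class_3: TP=62, FP=9+14+13+9=45, FN=15+14+23+10=62 → 124/231 = 0.53680
  class_4: TP=33, FP=4+10+11+10=35, FN=12+15+12+9=48 → 66/149 = 0.44295
Macro-F1 score = mean = (0.73090 + 0.70690 + 0.67492 + 0.53680 + 0.44295) / 5 = 0.6185

0.6185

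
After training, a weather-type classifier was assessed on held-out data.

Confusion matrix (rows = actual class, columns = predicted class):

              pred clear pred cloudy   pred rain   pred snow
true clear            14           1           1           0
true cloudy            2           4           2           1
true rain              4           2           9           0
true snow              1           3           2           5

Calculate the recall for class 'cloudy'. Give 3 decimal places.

Take TP from the diagonal, FP from the rest of the 'cloudy' prediction marginal, FN from the rest of the 'cloudy' actual marginal.
recall = TP/(TP+FN).
cloudy: TP=4, FN=2+2+1=5 → 4/9 = 0.4444

0.444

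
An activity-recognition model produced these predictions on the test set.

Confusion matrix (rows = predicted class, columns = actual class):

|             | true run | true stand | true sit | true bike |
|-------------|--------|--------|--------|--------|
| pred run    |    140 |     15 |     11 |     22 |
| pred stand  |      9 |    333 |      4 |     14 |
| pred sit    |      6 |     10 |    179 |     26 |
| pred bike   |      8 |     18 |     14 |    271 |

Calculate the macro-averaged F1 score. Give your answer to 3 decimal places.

Per-class F1 score (2·TP/(2·TP+FP+FN)):
  run: TP=140, FP=15+11+22=48, FN=9+6+8=23 → 280/351 = 0.7977
  stand: TP=333, FP=9+4+14=27, FN=15+10+18=43 → 666/736 = 0.9049
  sit: TP=179, FP=6+10+26=42, FN=11+4+14=29 → 358/429 = 0.8345
  bike: TP=271, FP=8+18+14=40, FN=22+14+26=62 → 542/644 = 0.8416
Macro-F1 score = mean = (0.7977 + 0.9049 + 0.8345 + 0.8416) / 4 = 0.845

0.845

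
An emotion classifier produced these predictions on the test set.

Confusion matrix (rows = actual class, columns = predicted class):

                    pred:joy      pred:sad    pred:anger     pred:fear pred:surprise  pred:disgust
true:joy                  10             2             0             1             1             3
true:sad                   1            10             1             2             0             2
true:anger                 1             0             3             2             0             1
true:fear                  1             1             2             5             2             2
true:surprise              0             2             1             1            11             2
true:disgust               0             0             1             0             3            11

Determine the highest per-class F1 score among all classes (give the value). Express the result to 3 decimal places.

Per-class F1 score (2·TP/(2·TP+FP+FN)):
  joy: TP=10, FP=1+1+1+0+0=3, FN=2+0+1+1+3=7 → 20/30 = 0.6667
  sad: TP=10, FP=2+0+1+2+0=5, FN=1+1+2+0+2=6 → 20/31 = 0.6452
  anger: TP=3, FP=0+1+2+1+1=5, FN=1+0+2+0+1=4 → 6/15 = 0.4000
  fear: TP=5, FP=1+2+2+1+0=6, FN=1+1+2+2+2=8 → 10/24 = 0.4167
  surprise: TP=11, FP=1+0+0+2+3=6, FN=0+2+1+1+2=6 → 22/34 = 0.6471
  disgust: TP=11, FP=3+2+1+2+2=10, FN=0+0+1+0+3=4 → 22/36 = 0.6111
Highest is class 'joy' with F1 score = 0.667.

0.667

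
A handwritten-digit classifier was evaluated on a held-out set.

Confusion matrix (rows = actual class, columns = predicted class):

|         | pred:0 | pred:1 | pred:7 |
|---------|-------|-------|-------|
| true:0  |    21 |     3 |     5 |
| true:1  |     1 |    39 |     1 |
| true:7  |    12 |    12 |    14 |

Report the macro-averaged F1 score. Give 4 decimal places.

0.6568

Per-class F1 score (2·TP/(2·TP+FP+FN)):
  0: TP=21, FP=1+12=13, FN=3+5=8 → 42/63 = 0.66667
  1: TP=39, FP=3+12=15, FN=1+1=2 → 78/95 = 0.82105
  7: TP=14, FP=5+1=6, FN=12+12=24 → 28/58 = 0.48276
Macro-F1 score = mean = (0.66667 + 0.82105 + 0.48276) / 3 = 0.6568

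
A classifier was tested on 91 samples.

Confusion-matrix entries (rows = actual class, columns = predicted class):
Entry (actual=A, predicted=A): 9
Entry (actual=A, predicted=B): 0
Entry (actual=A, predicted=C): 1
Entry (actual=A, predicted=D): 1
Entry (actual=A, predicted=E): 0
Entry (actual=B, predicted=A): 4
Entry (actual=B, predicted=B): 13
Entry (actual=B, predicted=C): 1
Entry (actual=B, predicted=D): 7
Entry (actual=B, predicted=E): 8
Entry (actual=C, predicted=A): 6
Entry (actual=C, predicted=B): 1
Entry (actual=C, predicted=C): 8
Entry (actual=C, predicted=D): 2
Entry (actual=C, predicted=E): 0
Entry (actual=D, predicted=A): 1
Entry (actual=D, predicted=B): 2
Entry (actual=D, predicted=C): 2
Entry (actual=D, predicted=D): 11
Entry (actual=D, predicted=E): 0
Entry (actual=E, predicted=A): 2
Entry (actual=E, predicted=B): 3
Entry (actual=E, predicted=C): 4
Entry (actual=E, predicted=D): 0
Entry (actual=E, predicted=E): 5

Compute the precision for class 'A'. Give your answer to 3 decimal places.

0.409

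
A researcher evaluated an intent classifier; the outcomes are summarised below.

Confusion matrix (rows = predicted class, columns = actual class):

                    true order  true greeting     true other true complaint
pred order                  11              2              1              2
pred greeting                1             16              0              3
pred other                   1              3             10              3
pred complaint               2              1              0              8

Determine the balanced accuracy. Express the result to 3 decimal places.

0.717

Balanced accuracy = mean of per-class recall.
  order: recall = 11/15 = 0.7333
  greeting: recall = 16/22 = 0.7273
  other: recall = 10/11 = 0.9091
  complaint: recall = 8/16 = 0.5000
Mean = (0.7333 + 0.7273 + 0.9091 + 0.5000) / 4 = 0.717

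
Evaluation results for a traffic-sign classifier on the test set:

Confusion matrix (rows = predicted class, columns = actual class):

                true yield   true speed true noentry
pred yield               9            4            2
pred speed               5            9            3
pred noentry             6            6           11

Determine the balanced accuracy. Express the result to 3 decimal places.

0.537

Balanced accuracy = mean of per-class recall.
  yield: recall = 9/20 = 0.4500
  speed: recall = 9/19 = 0.4737
  noentry: recall = 11/16 = 0.6875
Mean = (0.4500 + 0.4737 + 0.6875) / 3 = 0.537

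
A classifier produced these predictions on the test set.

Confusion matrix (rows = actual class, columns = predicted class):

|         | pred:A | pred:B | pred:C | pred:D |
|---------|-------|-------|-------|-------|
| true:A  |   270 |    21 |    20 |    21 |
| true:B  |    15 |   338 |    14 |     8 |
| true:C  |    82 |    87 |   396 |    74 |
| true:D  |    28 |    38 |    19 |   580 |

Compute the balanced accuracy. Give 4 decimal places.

Balanced accuracy = mean of per-class recall.
  A: recall = 270/332 = 0.81325
  B: recall = 338/375 = 0.90133
  C: recall = 396/639 = 0.61972
  D: recall = 580/665 = 0.87218
Mean = (0.81325 + 0.90133 + 0.61972 + 0.87218) / 4 = 0.8016

0.8016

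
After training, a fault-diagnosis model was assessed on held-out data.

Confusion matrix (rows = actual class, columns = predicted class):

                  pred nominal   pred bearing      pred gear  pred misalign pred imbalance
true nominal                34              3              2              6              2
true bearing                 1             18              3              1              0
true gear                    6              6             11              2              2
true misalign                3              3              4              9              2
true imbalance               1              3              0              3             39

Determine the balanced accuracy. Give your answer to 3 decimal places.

Balanced accuracy = mean of per-class recall.
  nominal: recall = 34/47 = 0.7234
  bearing: recall = 18/23 = 0.7826
  gear: recall = 11/27 = 0.4074
  misalign: recall = 9/21 = 0.4286
  imbalance: recall = 39/46 = 0.8478
Mean = (0.7234 + 0.7826 + 0.4074 + 0.4286 + 0.8478) / 5 = 0.638

0.638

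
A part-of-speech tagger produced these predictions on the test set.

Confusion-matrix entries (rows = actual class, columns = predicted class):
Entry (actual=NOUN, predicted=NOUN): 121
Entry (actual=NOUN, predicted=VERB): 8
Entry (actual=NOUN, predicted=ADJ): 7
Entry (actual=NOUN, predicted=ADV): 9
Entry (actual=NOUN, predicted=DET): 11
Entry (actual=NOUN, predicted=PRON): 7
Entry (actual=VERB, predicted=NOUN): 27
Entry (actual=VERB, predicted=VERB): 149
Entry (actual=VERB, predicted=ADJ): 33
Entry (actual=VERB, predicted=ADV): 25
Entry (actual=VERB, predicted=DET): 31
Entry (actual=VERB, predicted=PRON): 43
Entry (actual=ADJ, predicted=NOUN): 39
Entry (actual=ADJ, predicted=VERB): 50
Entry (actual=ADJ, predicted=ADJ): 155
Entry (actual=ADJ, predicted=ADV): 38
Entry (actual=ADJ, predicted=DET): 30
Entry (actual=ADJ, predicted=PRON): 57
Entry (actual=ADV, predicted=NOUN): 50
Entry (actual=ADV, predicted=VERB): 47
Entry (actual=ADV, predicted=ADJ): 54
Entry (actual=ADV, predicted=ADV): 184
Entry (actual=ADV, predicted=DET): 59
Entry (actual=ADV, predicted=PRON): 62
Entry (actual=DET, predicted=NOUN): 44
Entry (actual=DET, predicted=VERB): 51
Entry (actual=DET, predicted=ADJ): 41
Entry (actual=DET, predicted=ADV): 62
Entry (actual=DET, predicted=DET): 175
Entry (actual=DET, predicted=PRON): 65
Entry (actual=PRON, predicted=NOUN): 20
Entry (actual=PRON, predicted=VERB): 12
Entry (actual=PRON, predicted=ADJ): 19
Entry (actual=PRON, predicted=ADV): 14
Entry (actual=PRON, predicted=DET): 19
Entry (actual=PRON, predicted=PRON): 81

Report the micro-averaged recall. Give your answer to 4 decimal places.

Micro-averaging pools counts across classes: ΣTP=865, ΣFP=1034, ΣFN=1034.
Micro-recall = TP/(TP+FN) on pooled counts = 0.4555 (equals overall accuracy in single-label multiclass).

0.4555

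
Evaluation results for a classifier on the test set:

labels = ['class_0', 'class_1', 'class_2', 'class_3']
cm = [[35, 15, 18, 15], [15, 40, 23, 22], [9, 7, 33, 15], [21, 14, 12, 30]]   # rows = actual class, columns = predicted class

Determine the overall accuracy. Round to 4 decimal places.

0.4259

Accuracy = trace / total = (35+40+33+30=138) / 324 = 138/324 = 0.4259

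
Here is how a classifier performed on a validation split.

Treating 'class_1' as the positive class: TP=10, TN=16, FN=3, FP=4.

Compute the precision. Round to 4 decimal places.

0.7143

Precision = TP/(TP+FP) = 10/(10+4) = 10/14 = 0.7143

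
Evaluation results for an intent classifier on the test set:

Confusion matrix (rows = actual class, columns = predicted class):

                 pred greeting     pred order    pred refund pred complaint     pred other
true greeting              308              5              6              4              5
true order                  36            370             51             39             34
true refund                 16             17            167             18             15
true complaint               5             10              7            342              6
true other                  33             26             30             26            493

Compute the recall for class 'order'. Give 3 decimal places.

0.698

recall = TP/(TP+FN).
order: TP=370, FN=36+51+39+34=160 → 370/530 = 0.6981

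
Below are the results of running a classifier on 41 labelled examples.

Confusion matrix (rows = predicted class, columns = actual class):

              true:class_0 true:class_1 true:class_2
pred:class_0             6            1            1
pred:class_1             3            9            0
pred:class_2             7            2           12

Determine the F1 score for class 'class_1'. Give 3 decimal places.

Treat 'class_1' as positive and all other classes as negative.
F1 score = 2·TP/(2·TP+FP+FN).
class_1: TP=9, FP=3+0=3, FN=1+2=3 → 18/24 = 0.7500

0.750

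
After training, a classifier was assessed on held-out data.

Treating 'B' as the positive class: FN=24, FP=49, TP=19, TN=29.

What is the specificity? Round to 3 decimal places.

0.372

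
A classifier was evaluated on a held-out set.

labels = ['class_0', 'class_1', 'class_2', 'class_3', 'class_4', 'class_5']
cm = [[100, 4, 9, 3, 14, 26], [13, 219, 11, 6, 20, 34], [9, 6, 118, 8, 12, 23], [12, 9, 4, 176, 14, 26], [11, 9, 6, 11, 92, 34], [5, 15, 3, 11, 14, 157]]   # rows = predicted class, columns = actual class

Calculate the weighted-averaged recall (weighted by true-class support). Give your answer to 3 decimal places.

Per-class recall (TP/(TP+FN)):
  class_0: TP=100, FN=13+9+12+11+5=50 → 100/150 = 0.6667
  class_1: TP=219, FN=4+6+9+9+15=43 → 219/262 = 0.8359
  class_2: TP=118, FN=9+11+4+6+3=33 → 118/151 = 0.7815
  class_3: TP=176, FN=3+6+8+11+11=39 → 176/215 = 0.8186
  class_4: TP=92, FN=14+20+12+14+14=74 → 92/166 = 0.5542
  class_5: TP=157, FN=26+34+23+26+34=143 → 157/300 = 0.5233
Weighted-recall = Σ (supportᵢ/N)·recallᵢ with N=1244: (150/1244)·0.6667 + (262/1244)·0.8359 + (151/1244)·0.7815 + (215/1244)·0.8186 + (166/1244)·0.5542 + (300/1244)·0.5233 = 0.693

0.693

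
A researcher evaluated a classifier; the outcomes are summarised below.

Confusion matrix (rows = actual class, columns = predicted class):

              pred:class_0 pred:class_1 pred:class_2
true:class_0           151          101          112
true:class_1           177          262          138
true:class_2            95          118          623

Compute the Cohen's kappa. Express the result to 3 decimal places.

Observed agreement pₒ = trace/N = 1036/1777 = 0.5830
Expected agreement pₑ = Σ (rowᵢ·colᵢ)/N² = (364·423 + 577·481 + 836·873)/1777² = 0.3678
κ = (pₒ − pₑ)/(1 − pₑ) = (0.5830 − 0.3678)/(1 − 0.3678) = 0.340

0.340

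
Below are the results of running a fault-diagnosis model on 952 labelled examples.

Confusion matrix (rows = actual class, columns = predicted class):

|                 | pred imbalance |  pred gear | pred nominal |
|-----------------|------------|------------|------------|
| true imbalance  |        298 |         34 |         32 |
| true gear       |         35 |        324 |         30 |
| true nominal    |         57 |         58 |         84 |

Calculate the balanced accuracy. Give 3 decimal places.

0.691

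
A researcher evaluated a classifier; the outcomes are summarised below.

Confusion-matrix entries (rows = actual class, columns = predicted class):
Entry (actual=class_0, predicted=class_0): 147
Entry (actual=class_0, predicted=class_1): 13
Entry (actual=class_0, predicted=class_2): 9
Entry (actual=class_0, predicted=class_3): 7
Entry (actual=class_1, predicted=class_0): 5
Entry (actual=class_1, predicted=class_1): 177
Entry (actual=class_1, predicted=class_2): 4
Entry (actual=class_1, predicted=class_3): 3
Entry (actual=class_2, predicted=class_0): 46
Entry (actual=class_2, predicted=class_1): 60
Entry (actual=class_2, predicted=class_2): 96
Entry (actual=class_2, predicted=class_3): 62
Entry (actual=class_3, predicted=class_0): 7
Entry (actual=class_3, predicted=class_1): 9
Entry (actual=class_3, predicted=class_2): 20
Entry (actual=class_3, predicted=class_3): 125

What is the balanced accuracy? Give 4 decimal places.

Balanced accuracy = mean of per-class recall.
  class_0: recall = 147/176 = 0.83523
  class_1: recall = 177/189 = 0.93651
  class_2: recall = 96/264 = 0.36364
  class_3: recall = 125/161 = 0.77640
Mean = (0.83523 + 0.93651 + 0.36364 + 0.77640) / 4 = 0.7279

0.7279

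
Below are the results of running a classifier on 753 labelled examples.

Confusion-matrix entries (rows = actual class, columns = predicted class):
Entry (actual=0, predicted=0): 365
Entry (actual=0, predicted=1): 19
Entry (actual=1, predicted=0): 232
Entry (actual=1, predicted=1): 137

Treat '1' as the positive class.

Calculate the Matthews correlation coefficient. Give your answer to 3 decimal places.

MCC = (TP·TN − FP·FN) / √((TP+FP)(TP+FN)(TN+FP)(TN+FN))
Numerator = 137·365 − 19·232 = 45597
Denominator = √(156·369·384·597) = √13196431872 = 114875.7236
MCC = 45597 / 114875.7236 = 0.397

0.397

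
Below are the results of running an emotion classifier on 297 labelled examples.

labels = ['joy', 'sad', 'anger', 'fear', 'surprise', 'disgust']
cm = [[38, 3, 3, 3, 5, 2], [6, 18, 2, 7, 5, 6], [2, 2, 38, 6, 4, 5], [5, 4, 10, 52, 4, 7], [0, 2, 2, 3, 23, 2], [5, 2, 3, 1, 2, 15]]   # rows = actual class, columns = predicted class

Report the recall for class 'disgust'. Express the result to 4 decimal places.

0.5357

Treat 'disgust' as positive and all other classes as negative.
recall = TP/(TP+FN).
disgust: TP=15, FN=5+2+3+1+2=13 → 15/28 = 0.53571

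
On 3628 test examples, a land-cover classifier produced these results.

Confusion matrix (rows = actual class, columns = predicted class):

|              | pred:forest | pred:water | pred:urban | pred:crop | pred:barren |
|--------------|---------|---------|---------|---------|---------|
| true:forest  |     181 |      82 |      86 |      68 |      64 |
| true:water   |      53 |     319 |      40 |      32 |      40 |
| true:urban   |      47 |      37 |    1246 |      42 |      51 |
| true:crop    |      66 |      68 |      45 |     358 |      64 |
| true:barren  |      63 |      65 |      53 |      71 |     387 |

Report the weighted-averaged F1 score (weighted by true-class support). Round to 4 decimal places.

Per-class F1 score (2·TP/(2·TP+FP+FN)):
  forest: TP=181, FP=53+47+66+63=229, FN=82+86+68+64=300 → 362/891 = 0.40629
  water: TP=319, FP=82+37+68+65=252, FN=53+40+32+40=165 → 638/1055 = 0.60474
  urban: TP=1246, FP=86+40+45+53=224, FN=47+37+42+51=177 → 2492/2893 = 0.86139
  crop: TP=358, FP=68+32+42+71=213, FN=66+68+45+64=243 → 716/1172 = 0.61092
  barren: TP=387, FP=64+40+51+64=219, FN=63+65+53+71=252 → 774/1245 = 0.62169
Weighted-F1 score = Σ (supportᵢ/N)·F1 scoreᵢ with N=3628: (481/3628)·0.40629 + (484/3628)·0.60474 + (1423/3628)·0.86139 + (601/3628)·0.61092 + (639/3628)·0.62169 = 0.6831

0.6831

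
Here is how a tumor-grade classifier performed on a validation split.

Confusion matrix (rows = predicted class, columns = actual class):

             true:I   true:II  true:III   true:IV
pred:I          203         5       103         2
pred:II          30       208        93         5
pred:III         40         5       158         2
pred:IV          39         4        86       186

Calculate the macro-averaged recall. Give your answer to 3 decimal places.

Per-class recall (TP/(TP+FN)):
  I: TP=203, FN=30+40+39=109 → 203/312 = 0.6506
  II: TP=208, FN=5+5+4=14 → 208/222 = 0.9369
  III: TP=158, FN=103+93+86=282 → 158/440 = 0.3591
  IV: TP=186, FN=2+5+2=9 → 186/195 = 0.9538
Macro-recall = mean = (0.6506 + 0.9369 + 0.3591 + 0.9538) / 4 = 0.725

0.725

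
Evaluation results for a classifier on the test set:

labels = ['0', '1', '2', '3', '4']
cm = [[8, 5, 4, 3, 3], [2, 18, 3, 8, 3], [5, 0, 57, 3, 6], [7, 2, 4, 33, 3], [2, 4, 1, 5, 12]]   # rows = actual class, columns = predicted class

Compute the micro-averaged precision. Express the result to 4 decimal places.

Micro-averaging pools counts across classes: ΣTP=128, ΣFP=73, ΣFN=73.
Micro-precision = TP/(TP+FP) on pooled counts = 0.6368 (equals overall accuracy in single-label multiclass).

0.6368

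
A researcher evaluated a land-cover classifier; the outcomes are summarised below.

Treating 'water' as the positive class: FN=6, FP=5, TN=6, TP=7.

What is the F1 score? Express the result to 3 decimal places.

0.560

Precision = TP/(TP+FP) = 7/12 = 0.5833
Recall = TP/(TP+FN) = 7/13 = 0.5385
F1 = 2·TP/(2·TP+FP+FN) = 14/25 = 0.560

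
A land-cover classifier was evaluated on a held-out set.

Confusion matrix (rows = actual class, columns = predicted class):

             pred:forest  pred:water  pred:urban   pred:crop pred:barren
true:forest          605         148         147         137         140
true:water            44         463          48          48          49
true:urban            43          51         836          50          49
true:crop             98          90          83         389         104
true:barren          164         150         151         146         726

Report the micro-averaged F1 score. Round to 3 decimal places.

Micro-averaging pools counts across classes: ΣTP=3019, ΣFP=1940, ΣFN=1940.
Micro-F1 score = 2·TP/(2·TP+FP+FN) on pooled counts = 0.609 (equals overall accuracy in single-label multiclass).

0.609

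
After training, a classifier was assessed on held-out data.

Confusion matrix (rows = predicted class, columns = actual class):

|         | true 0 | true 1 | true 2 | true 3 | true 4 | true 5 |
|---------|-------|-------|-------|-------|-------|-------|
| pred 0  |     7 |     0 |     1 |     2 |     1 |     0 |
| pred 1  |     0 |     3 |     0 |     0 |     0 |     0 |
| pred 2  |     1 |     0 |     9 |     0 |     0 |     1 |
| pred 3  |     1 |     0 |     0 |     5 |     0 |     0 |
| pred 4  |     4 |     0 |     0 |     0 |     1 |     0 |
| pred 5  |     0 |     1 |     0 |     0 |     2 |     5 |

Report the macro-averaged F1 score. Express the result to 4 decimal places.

Per-class F1 score (2·TP/(2·TP+FP+FN)):
  0: TP=7, FP=0+1+2+1+0=4, FN=0+1+1+4+0=6 → 14/24 = 0.58333
  1: TP=3, FP=0+0+0+0+0=0, FN=0+0+0+0+1=1 → 6/7 = 0.85714
  2: TP=9, FP=1+0+0+0+1=2, FN=1+0+0+0+0=1 → 18/21 = 0.85714
  3: TP=5, FP=1+0+0+0+0=1, FN=2+0+0+0+0=2 → 10/13 = 0.76923
  4: TP=1, FP=4+0+0+0+0=4, FN=1+0+0+0+2=3 → 2/9 = 0.22222
  5: TP=5, FP=0+1+0+0+2=3, FN=0+0+1+0+0=1 → 10/14 = 0.71429
Macro-F1 score = mean = (0.58333 + 0.85714 + 0.85714 + 0.76923 + 0.22222 + 0.71429) / 6 = 0.6672

0.6672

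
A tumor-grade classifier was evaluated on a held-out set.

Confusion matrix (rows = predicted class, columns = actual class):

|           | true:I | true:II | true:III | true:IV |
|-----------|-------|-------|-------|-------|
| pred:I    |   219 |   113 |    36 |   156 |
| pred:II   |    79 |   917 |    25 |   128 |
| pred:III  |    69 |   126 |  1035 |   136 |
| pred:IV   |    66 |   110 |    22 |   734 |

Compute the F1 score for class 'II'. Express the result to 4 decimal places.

Treat 'II' as positive and all other classes as negative.
F1 score = 2·TP/(2·TP+FP+FN).
II: TP=917, FP=79+25+128=232, FN=113+126+110=349 → 1834/2415 = 0.75942

0.7594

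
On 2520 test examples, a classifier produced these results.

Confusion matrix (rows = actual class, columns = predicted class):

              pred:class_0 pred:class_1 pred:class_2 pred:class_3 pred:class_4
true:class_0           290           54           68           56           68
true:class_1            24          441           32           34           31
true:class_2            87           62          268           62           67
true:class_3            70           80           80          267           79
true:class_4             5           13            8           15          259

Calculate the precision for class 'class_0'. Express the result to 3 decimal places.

One-vs-rest for 'class_0': TP = diagonal; FP = other classes predicted 'class_0'; FN = 'class_0' predicted as other.
precision = TP/(TP+FP).
class_0: TP=290, FP=24+87+70+5=186 → 290/476 = 0.6092

0.609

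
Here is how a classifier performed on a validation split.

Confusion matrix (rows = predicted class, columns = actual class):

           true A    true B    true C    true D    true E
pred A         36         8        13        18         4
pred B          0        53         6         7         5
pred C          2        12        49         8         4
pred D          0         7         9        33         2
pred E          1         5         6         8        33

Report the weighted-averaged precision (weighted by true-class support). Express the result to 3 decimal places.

0.648

Per-class precision (TP/(TP+FP)):
  A: TP=36, FP=8+13+18+4=43 → 36/79 = 0.4557
  B: TP=53, FP=0+6+7+5=18 → 53/71 = 0.7465
  C: TP=49, FP=2+12+8+4=26 → 49/75 = 0.6533
  D: TP=33, FP=0+7+9+2=18 → 33/51 = 0.6471
  E: TP=33, FP=1+5+6+8=20 → 33/53 = 0.6226
Weighted-precision = Σ (supportᵢ/N)·precisionᵢ with N=329: (39/329)·0.4557 + (85/329)·0.7465 + (83/329)·0.6533 + (74/329)·0.6471 + (48/329)·0.6226 = 0.648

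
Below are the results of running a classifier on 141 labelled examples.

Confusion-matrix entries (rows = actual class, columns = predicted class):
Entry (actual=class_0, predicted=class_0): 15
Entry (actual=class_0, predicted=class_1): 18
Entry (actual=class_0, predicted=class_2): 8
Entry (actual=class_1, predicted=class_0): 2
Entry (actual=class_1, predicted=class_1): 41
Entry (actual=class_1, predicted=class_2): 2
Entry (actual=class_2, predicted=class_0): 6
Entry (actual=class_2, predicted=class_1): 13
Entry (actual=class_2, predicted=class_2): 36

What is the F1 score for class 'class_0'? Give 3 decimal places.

0.469

F1 score = 2·TP/(2·TP+FP+FN).
class_0: TP=15, FP=2+6=8, FN=18+8=26 → 30/64 = 0.4688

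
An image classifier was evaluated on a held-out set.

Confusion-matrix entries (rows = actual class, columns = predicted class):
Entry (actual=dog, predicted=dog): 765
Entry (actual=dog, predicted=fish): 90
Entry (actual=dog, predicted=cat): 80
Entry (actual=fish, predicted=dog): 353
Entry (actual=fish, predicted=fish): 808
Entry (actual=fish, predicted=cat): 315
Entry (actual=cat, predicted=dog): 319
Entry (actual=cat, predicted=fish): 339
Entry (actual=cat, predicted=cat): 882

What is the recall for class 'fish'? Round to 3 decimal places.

0.547

Treat 'fish' as positive and all other classes as negative.
recall = TP/(TP+FN).
fish: TP=808, FN=353+315=668 → 808/1476 = 0.5474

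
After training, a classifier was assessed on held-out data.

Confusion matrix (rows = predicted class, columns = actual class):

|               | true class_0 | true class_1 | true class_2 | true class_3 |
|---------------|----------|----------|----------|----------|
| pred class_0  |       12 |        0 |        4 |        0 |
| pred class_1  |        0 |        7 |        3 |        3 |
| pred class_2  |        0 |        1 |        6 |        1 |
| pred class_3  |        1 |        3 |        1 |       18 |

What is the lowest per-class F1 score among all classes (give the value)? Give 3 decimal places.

Per-class F1 score (2·TP/(2·TP+FP+FN)):
  class_0: TP=12, FP=0+4+0=4, FN=0+0+1=1 → 24/29 = 0.8276
  class_1: TP=7, FP=0+3+3=6, FN=0+1+3=4 → 14/24 = 0.5833
  class_2: TP=6, FP=0+1+1=2, FN=4+3+1=8 → 12/22 = 0.5455
  class_3: TP=18, FP=1+3+1=5, FN=0+3+1=4 → 36/45 = 0.8000
Lowest is class 'class_2' with F1 score = 0.545.

0.545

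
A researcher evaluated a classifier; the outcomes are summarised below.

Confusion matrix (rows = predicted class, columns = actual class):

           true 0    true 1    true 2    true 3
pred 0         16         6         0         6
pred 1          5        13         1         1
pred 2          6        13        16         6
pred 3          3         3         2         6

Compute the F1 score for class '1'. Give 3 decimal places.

0.473

Take TP from the diagonal, FP from the rest of the '1' prediction marginal, FN from the rest of the '1' actual marginal.
F1 score = 2·TP/(2·TP+FP+FN).
1: TP=13, FP=5+1+1=7, FN=6+13+3=22 → 26/55 = 0.4727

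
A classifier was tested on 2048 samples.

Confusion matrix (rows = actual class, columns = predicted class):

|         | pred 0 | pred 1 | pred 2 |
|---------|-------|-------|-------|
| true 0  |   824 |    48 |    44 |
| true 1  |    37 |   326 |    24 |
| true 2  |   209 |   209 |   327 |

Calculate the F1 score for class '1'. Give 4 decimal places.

F1 score = 2·TP/(2·TP+FP+FN).
1: TP=326, FP=48+209=257, FN=37+24=61 → 652/970 = 0.67216

0.6722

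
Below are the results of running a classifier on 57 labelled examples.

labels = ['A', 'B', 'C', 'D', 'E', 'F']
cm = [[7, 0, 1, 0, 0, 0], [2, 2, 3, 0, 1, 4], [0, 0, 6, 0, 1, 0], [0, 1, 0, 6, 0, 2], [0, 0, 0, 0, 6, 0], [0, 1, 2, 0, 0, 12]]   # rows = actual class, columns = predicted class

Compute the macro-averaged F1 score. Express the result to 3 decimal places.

0.682

Per-class F1 score (2·TP/(2·TP+FP+FN)):
  A: TP=7, FP=2+0+0+0+0=2, FN=0+1+0+0+0=1 → 14/17 = 0.8235
  B: TP=2, FP=0+0+1+0+1=2, FN=2+3+0+1+4=10 → 4/16 = 0.2500
  C: TP=6, FP=1+3+0+0+2=6, FN=0+0+0+1+0=1 → 12/19 = 0.6316
  D: TP=6, FP=0+0+0+0+0=0, FN=0+1+0+0+2=3 → 12/15 = 0.8000
  E: TP=6, FP=0+1+1+0+0=2, FN=0+0+0+0+0=0 → 12/14 = 0.8571
  F: TP=12, FP=0+4+0+2+0=6, FN=0+1+2+0+0=3 → 24/33 = 0.7273
Macro-F1 score = mean = (0.8235 + 0.2500 + 0.6316 + 0.8000 + 0.8571 + 0.7273) / 6 = 0.682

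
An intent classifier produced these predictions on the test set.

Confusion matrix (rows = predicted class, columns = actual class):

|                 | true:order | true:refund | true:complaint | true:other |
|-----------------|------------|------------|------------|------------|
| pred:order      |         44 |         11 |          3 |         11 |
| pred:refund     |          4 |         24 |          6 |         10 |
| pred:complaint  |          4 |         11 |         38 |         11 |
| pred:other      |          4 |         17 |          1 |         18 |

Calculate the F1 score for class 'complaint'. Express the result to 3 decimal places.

Take TP from the diagonal, FP from the rest of the 'complaint' prediction marginal, FN from the rest of the 'complaint' actual marginal.
F1 score = 2·TP/(2·TP+FP+FN).
complaint: TP=38, FP=4+11+11=26, FN=3+6+1=10 → 76/112 = 0.6786

0.679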